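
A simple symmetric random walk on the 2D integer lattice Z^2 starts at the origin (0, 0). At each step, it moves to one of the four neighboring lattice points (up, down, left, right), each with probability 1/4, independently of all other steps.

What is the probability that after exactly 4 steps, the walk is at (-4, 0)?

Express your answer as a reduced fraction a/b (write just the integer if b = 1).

Answer: 1/256

Derivation:
Let h be the number of horizontal steps (so 4-h are vertical). To end at (-4,0) need (h-4)/2 right-steps and ((4-h)+0)/2 up-steps.
Sum over h with 4 ≤ h ≤ 4, h ≡ 0 (mod 2), 4-h ≡ 0 (mod 2):
h=4: C(4,4)·C(4,0)·C(0,0) = 1·1·1 = 1
Total favorable: 1
Total paths: 4^4 = 256
P = 1/256 = 1/256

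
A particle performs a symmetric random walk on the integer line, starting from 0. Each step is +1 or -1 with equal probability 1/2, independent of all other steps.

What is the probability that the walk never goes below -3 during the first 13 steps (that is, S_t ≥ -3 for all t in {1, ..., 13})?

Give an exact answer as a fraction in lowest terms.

Let f(t,s) = #length-t paths at position s with S_1..S_t all ≥ -3.
f(t,s) = f(t-1,s-1) + f(t-1,s+1) for s ≥ -3; f(t,s) = 0 for s < -3.
t=0: f(0,0)=1
t=1: f(1,-1)=1 f(1,1)=1
t=2: f(2,-2)=1 f(2,0)=2 f(2,2)=1
t=3: f(3,-3)=1 f(3,-1)=3 f(3,1)=3 f(3,3)=1
t=4: f(4,-2)=4 f(4,0)=6 f(4,2)=4 f(4,4)=1
t=5: f(5,-3)=4 f(5,-1)=10 f(5,1)=10 f(5,3)=5 f(5,5)=1
t=6: f(6,-2)=14 f(6,0)=20 f(6,2)=15 f(6,4)=6 f(6,6)=1
t=7: f(7,-3)=14 f(7,-1)=34 f(7,1)=35 f(7,3)=21 f(7,5)=7 f(7,7)=1
t=8: f(8,-2)=48 f(8,0)=69 f(8,2)=56 f(8,4)=28 f(8,6)=8 f(8,8)=1
t=9: f(9,-3)=48 f(9,-1)=117 f(9,1)=125 f(9,3)=84 f(9,5)=36 f(9,7)=9 f(9,9)=1
t=10: f(10,-2)=165 f(10,0)=242 f(10,2)=209 f(10,4)=120 f(10,6)=45 f(10,8)=10 f(10,10)=1
t=11: f(11,-3)=165 f(11,-1)=407 f(11,1)=451 f(11,3)=329 f(11,5)=165 f(11,7)=55 f(11,9)=11 f(11,11)=1
t=12: f(12,-2)=572 f(12,0)=858 f(12,2)=780 f(12,4)=494 f(12,6)=220 f(12,8)=66 f(12,10)=12 f(12,12)=1
t=13: f(13,-3)=572 f(13,-1)=1430 f(13,1)=1638 f(13,3)=1274 f(13,5)=714 f(13,7)=286 f(13,9)=78 f(13,11)=13 f(13,13)=1
Σ_s f(13,s) = 6006
P = 6006/8192 = 3003/4096

Answer: 3003/4096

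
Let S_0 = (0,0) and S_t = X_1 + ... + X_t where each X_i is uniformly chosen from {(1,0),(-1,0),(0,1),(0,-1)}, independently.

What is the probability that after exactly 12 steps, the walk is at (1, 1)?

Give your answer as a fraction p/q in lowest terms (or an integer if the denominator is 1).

Let h be the number of horizontal steps (so 12-h are vertical). To end at (1,1) need (h+1)/2 right-steps and ((12-h)+1)/2 up-steps.
Sum over h with 1 ≤ h ≤ 11, h ≡ 1 (mod 2), 12-h ≡ 1 (mod 2):
h=1: C(12,1)·C(1,1)·C(11,6) = 12·1·462 = 5544
h=3: C(12,3)·C(3,2)·C(9,5) = 220·3·126 = 83160
h=5: C(12,5)·C(5,3)·C(7,4) = 792·10·35 = 277200
h=7: C(12,7)·C(7,4)·C(5,3) = 792·35·10 = 277200
h=9: C(12,9)·C(9,5)·C(3,2) = 220·126·3 = 83160
h=11: C(12,11)·C(11,6)·C(1,1) = 12·462·1 = 5544
Total favorable: 731808
Total paths: 4^12 = 16777216
P = 731808/16777216 = 22869/524288

Answer: 22869/524288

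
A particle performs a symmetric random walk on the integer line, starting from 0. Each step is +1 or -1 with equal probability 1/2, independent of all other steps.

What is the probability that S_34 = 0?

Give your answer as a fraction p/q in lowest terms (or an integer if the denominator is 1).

To return to 0 after 34 steps: need exactly 17 steps of +1 and 17 of -1.
Favorable paths: C(34,17) = 2333606220
Total paths: 2^34 = 17179869184
P = 2333606220/17179869184 = 583401555/4294967296

Answer: 583401555/4294967296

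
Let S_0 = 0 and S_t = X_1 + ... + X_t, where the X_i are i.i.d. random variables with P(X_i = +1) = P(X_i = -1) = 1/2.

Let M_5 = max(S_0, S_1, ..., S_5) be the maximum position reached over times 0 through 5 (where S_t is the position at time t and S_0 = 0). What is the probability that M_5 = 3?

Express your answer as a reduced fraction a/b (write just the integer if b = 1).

Answer: 5/32

Derivation:
Let M_5 = max(S_0,...,S_5). Use the reflection principle: for j ≥ 1, #{paths with M_5 ≥ j} = #{S_5 ≥ j} + #{S_5 ≥ j+1}.
By reflection, #{M_5 ≥ 3} = #{S_5 ≥ 3} + #{S_5 ≥ 4} = 6 + 1 = 7.
#{M_5 ≥ 4} = #{S_5 ≥ 4} + #{S_5 ≥ 5} = 1 + 1 = 2.
#{M_5 = 3} = 7 - 2 = 5.
P(M_5 = 3) = 5/32 = 5/32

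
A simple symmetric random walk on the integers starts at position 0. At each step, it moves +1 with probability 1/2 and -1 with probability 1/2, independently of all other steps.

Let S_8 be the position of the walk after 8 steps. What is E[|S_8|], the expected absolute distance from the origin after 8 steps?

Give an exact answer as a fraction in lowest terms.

S_8 takes values m ≡ 0 (mod 2) with |m| ≤ 8; P(S_8=m) = C(8,(8+m)/2)/2^8.
Total paths: 2^8 = 256
Distribution: P(S=-8)=1/256, P(S=-6)=8/256, P(S=-4)=28/256, P(S=-2)=56/256, P(S=0)=70/256, P(S=2)=56/256, P(S=4)=28/256, P(S=6)=8/256, P(S=8)=1/256
E[|S_8|] = Σ_m |m|·P(S_8=m) = 560/256 = 35/16

Answer: 35/16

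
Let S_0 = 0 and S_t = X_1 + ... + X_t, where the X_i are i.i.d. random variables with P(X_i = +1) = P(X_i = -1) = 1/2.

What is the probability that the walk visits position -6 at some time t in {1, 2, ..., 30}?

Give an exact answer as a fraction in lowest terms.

Answer: 301766029/1073741824

Derivation:
Count via complement. Let g(t,s) = #length-t paths at position s with S_1..S_t all ≠ -6.
g(t,s) = g(t-1,s-1) + g(t-1,s+1) for s ≠ -6; g(t,-6) = 0.
t=0: g(0,0)=1
t=1: g(1,-1)=1 g(1,1)=1
t=2: g(2,-2)=1 g(2,0)=2 g(2,2)=1
t=3: g(3,-3)=1 g(3,-1)=3 g(3,1)=3 g(3,3)=1
t=4: g(4,-4)=1 g(4,-2)=4 g(4,0)=6 g(4,2)=4 g(4,4)=1
t=5: g(5,-5)=1 g(5,-3)=5 g(5,-1)=10 g(5,1)=10 g(5,3)=5 g(5,5)=1
t=6: g(6,-4)=6 g(6,-2)=15 g(6,0)=20 g(6,2)=15 g(6,4)=6 g(6,6)=1
t=7: g(7,-5)=6 g(7,-3)=21 g(7,-1)=35 g(7,1)=35 g(7,3)=21 g(7,5)=7 g(7,7)=1
t=8: g(8,-4)=27 g(8,-2)=56 g(8,0)=70 g(8,2)=56 g(8,4)=28 g(8,6)=8 g(8,8)=1
t=9: g(9,-5)=27 g(9,-3)=83 g(9,-1)=126 g(9,1)=126 g(9,3)=84 g(9,5)=36 g(9,7)=9 g(9,9)=1
t=10: g(10,-4)=110 g(10,-2)=209 g(10,0)=252 g(10,2)=210 g(10,4)=120 g(10,6)=45 g(10,8)=10 g(10,10)=1
t=11: g(11,-5)=110 g(11,-3)=319 g(11,-1)=461 g(11,1)=462 g(11,3)=330 g(11,5)=165 g(11,7)=55 g(11,9)=11 g(11,11)=1
t=12: g(12,-4)=429 g(12,-2)=780 g(12,0)=923 g(12,2)=792 g(12,4)=495 g(12,6)=220 g(12,8)=66 g(12,10)=12 g(12,12)=1
t=13: g(13,-5)=429 g(13,-3)=1209 g(13,-1)=1703 g(13,1)=1715 g(13,3)=1287 g(13,5)=715 g(13,7)=286 g(13,9)=78 g(13,11)=13 g(13,13)=1
t=14: g(14,-4)=1638 g(14,-2)=2912 g(14,0)=3418 g(14,2)=3002 g(14,4)=2002 g(14,6)=1001 g(14,8)=364 g(14,10)=91 g(14,12)=14 g(14,14)=1
t=15: g(15,-5)=1638 g(15,-3)=4550 g(15,-1)=6330 g(15,1)=6420 g(15,3)=5004 g(15,5)=3003 g(15,7)=1365 g(15,9)=455 g(15,11)=105 g(15,13)=15 g(15,15)=1
t=16: g(16,-4)=6188 g(16,-2)=10880 g(16,0)=12750 g(16,2)=11424 g(16,4)=8007 g(16,6)=4368 g(16,8)=1820 g(16,10)=560 g(16,12)=120 g(16,14)=16 g(16,16)=1
t=17: g(17,-5)=6188 g(17,-3)=17068 g(17,-1)=23630 g(17,1)=24174 g(17,3)=19431 g(17,5)=12375 g(17,7)=6188 g(17,9)=2380 g(17,11)=680 g(17,13)=136 g(17,15)=17 g(17,17)=1
t=18: g(18,-4)=23256 g(18,-2)=40698 g(18,0)=47804 g(18,2)=43605 g(18,4)=31806 g(18,6)=18563 g(18,8)=8568 g(18,10)=3060 g(18,12)=816 g(18,14)=153 g(18,16)=18 g(18,18)=1
t=19: g(19,-5)=23256 g(19,-3)=63954 g(19,-1)=88502 g(19,1)=91409 g(19,3)=75411 g(19,5)=50369 g(19,7)=27131 g(19,9)=11628 g(19,11)=3876 g(19,13)=969 g(19,15)=171 g(19,17)=19 g(19,19)=1
t=20: g(20,-4)=87210 g(20,-2)=152456 g(20,0)=179911 g(20,2)=166820 g(20,4)=125780 g(20,6)=77500 g(20,8)=38759 g(20,10)=15504 g(20,12)=4845 g(20,14)=1140 g(20,16)=190 g(20,18)=20 g(20,20)=1
t=21: g(21,-5)=87210 g(21,-3)=239666 g(21,-1)=332367 g(21,1)=346731 g(21,3)=292600 g(21,5)=203280 g(21,7)=116259 g(21,9)=54263 g(21,11)=20349 g(21,13)=5985 g(21,15)=1330 g(21,17)=210 g(21,19)=21 g(21,21)=1
t=22: g(22,-4)=326876 g(22,-2)=572033 g(22,0)=679098 g(22,2)=639331 g(22,4)=495880 g(22,6)=319539 g(22,8)=170522 g(22,10)=74612 g(22,12)=26334 g(22,14)=7315 g(22,16)=1540 g(22,18)=231 g(22,20)=22 g(22,22)=1
t=23: g(23,-5)=326876 g(23,-3)=898909 g(23,-1)=1251131 g(23,1)=1318429 g(23,3)=1135211 g(23,5)=815419 g(23,7)=490061 g(23,9)=245134 g(23,11)=100946 g(23,13)=33649 g(23,15)=8855 g(23,17)=1771 g(23,19)=253 g(23,21)=23 g(23,23)=1
t=24: g(24,-4)=1225785 g(24,-2)=2150040 g(24,0)=2569560 g(24,2)=2453640 g(24,4)=1950630 g(24,6)=1305480 g(24,8)=735195 g(24,10)=346080 g(24,12)=134595 g(24,14)=42504 g(24,16)=10626 g(24,18)=2024 g(24,20)=276 g(24,22)=24 g(24,24)=1
t=25: g(25,-5)=1225785 g(25,-3)=3375825 g(25,-1)=4719600 g(25,1)=5023200 g(25,3)=4404270 g(25,5)=3256110 g(25,7)=2040675 g(25,9)=1081275 g(25,11)=480675 g(25,13)=177099 g(25,15)=53130 g(25,17)=12650 g(25,19)=2300 g(25,21)=300 g(25,23)=25 g(25,25)=1
t=26: g(26,-4)=4601610 g(26,-2)=8095425 g(26,0)=9742800 g(26,2)=9427470 g(26,4)=7660380 g(26,6)=5296785 g(26,8)=3121950 g(26,10)=1561950 g(26,12)=657774 g(26,14)=230229 g(26,16)=65780 g(26,18)=14950 g(26,20)=2600 g(26,22)=325 g(26,24)=26 g(26,26)=1
t=27: g(27,-5)=4601610 g(27,-3)=12697035 g(27,-1)=17838225 g(27,1)=19170270 g(27,3)=17087850 g(27,5)=12957165 g(27,7)=8418735 g(27,9)=4683900 g(27,11)=2219724 g(27,13)=888003 g(27,15)=296009 g(27,17)=80730 g(27,19)=17550 g(27,21)=2925 g(27,23)=351 g(27,25)=27 g(27,27)=1
t=28: g(28,-4)=17298645 g(28,-2)=30535260 g(28,0)=37008495 g(28,2)=36258120 g(28,4)=30045015 g(28,6)=21375900 g(28,8)=13102635 g(28,10)=6903624 g(28,12)=3107727 g(28,14)=1184012 g(28,16)=376739 g(28,18)=98280 g(28,20)=20475 g(28,22)=3276 g(28,24)=378 g(28,26)=28 g(28,28)=1
t=29: g(29,-5)=17298645 g(29,-3)=47833905 g(29,-1)=67543755 g(29,1)=73266615 g(29,3)=66303135 g(29,5)=51420915 g(29,7)=34478535 g(29,9)=20006259 g(29,11)=10011351 g(29,13)=4291739 g(29,15)=1560751 g(29,17)=475019 g(29,19)=118755 g(29,21)=23751 g(29,23)=3654 g(29,25)=406 g(29,27)=29 g(29,29)=1
t=30: g(30,-4)=65132550 g(30,-2)=115377660 g(30,0)=140810370 g(30,2)=139569750 g(30,4)=117724050 g(30,6)=85899450 g(30,8)=54484794 g(30,10)=30017610 g(30,12)=14303090 g(30,14)=5852490 g(30,16)=2035770 g(30,18)=593774 g(30,20)=142506 g(30,22)=27405 g(30,24)=4060 g(30,26)=435 g(30,28)=30 g(30,30)=1
Paths never hitting -6: Σ_s g(30,s) = 771975795
Paths hitting -6: 2^30 - 771975795 = 301766029
P = 301766029/1073741824 = 301766029/1073741824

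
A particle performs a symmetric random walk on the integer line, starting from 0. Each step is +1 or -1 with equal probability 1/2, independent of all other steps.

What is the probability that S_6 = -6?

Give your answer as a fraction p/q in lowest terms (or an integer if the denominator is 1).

Answer: 1/64

Derivation:
To reach position -6 after 6 steps: need 0 steps of +1 and 6 of -1.
Favorable paths: C(6,0) = 1
Total paths: 2^6 = 64
P = 1/64 = 1/64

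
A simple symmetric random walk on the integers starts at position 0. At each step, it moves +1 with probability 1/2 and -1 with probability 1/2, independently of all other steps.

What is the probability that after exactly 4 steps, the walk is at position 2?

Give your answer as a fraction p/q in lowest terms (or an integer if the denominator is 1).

Answer: 1/4

Derivation:
To reach position 2 after 4 steps: need 3 steps of +1 and 1 of -1.
Favorable paths: C(4,3) = 4
Total paths: 2^4 = 16
P = 4/16 = 1/4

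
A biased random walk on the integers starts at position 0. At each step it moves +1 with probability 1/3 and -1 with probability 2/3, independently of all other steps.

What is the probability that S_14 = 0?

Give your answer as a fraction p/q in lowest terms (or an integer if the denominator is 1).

To reach position 0 after 14 steps: need 7 steps of +1 and 7 steps of -1.
Number of such sequences: C(14,7) = 3432
Each has probability (1/3)^7 · (2/3)^7 = 128/4782969
P = 3432 · 128/4782969 = 146432/1594323

Answer: 146432/1594323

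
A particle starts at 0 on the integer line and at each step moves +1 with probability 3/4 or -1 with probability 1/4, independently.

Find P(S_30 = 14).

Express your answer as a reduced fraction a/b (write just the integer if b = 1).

To reach position 14 after 30 steps: need 22 steps of +1 and 8 steps of -1.
Number of such sequences: C(30,22) = 5852925
Each has probability (3/4)^22 · (1/4)^8 = 31381059609/1152921504606846976
P = 5852925 · 31381059609/1152921504606846976 = 183670988312006325/1152921504606846976

Answer: 183670988312006325/1152921504606846976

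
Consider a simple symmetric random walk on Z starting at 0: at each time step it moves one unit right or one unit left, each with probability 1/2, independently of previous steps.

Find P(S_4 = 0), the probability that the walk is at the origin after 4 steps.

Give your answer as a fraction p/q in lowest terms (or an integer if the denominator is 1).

Answer: 3/8

Derivation:
To return to 0 after 4 steps: need exactly 2 steps of +1 and 2 of -1.
Favorable paths: C(4,2) = 6
Total paths: 2^4 = 16
P = 6/16 = 3/8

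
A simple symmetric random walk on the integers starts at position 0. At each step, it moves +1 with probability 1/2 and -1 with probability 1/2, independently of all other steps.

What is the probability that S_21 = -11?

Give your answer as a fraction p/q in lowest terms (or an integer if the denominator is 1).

To reach position -11 after 21 steps: need 5 steps of +1 and 16 of -1.
Favorable paths: C(21,5) = 20349
Total paths: 2^21 = 2097152
P = 20349/2097152 = 20349/2097152

Answer: 20349/2097152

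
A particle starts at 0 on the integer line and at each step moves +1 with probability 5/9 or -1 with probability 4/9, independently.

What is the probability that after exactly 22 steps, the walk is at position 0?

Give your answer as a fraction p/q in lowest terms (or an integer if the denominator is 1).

Answer: 48157491200000000000/328256967394537077627

Derivation:
To be at 0 after 22 steps: need exactly 11 steps of +1 and 11 of -1.
Number of such sequences: C(22,11) = 705432
Each has probability (5/9)^11 · (4/9)^11 = 204800000000000/984770902183611232881
P = 705432 · 204800000000000/984770902183611232881 = 48157491200000000000/328256967394537077627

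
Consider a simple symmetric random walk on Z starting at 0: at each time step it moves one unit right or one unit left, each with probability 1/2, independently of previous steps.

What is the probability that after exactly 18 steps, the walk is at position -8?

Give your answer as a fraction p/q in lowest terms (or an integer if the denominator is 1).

Answer: 1071/32768

Derivation:
To reach position -8 after 18 steps: need 5 steps of +1 and 13 of -1.
Favorable paths: C(18,5) = 8568
Total paths: 2^18 = 262144
P = 8568/262144 = 1071/32768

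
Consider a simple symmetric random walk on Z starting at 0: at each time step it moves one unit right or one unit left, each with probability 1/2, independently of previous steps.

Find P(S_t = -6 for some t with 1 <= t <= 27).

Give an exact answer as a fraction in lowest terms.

Answer: 16628809/67108864

Derivation:
Count via complement. Let g(t,s) = #length-t paths at position s with S_1..S_t all ≠ -6.
g(t,s) = g(t-1,s-1) + g(t-1,s+1) for s ≠ -6; g(t,-6) = 0.
t=0: g(0,0)=1
t=1: g(1,-1)=1 g(1,1)=1
t=2: g(2,-2)=1 g(2,0)=2 g(2,2)=1
t=3: g(3,-3)=1 g(3,-1)=3 g(3,1)=3 g(3,3)=1
t=4: g(4,-4)=1 g(4,-2)=4 g(4,0)=6 g(4,2)=4 g(4,4)=1
t=5: g(5,-5)=1 g(5,-3)=5 g(5,-1)=10 g(5,1)=10 g(5,3)=5 g(5,5)=1
t=6: g(6,-4)=6 g(6,-2)=15 g(6,0)=20 g(6,2)=15 g(6,4)=6 g(6,6)=1
t=7: g(7,-5)=6 g(7,-3)=21 g(7,-1)=35 g(7,1)=35 g(7,3)=21 g(7,5)=7 g(7,7)=1
t=8: g(8,-4)=27 g(8,-2)=56 g(8,0)=70 g(8,2)=56 g(8,4)=28 g(8,6)=8 g(8,8)=1
t=9: g(9,-5)=27 g(9,-3)=83 g(9,-1)=126 g(9,1)=126 g(9,3)=84 g(9,5)=36 g(9,7)=9 g(9,9)=1
t=10: g(10,-4)=110 g(10,-2)=209 g(10,0)=252 g(10,2)=210 g(10,4)=120 g(10,6)=45 g(10,8)=10 g(10,10)=1
t=11: g(11,-5)=110 g(11,-3)=319 g(11,-1)=461 g(11,1)=462 g(11,3)=330 g(11,5)=165 g(11,7)=55 g(11,9)=11 g(11,11)=1
t=12: g(12,-4)=429 g(12,-2)=780 g(12,0)=923 g(12,2)=792 g(12,4)=495 g(12,6)=220 g(12,8)=66 g(12,10)=12 g(12,12)=1
t=13: g(13,-5)=429 g(13,-3)=1209 g(13,-1)=1703 g(13,1)=1715 g(13,3)=1287 g(13,5)=715 g(13,7)=286 g(13,9)=78 g(13,11)=13 g(13,13)=1
t=14: g(14,-4)=1638 g(14,-2)=2912 g(14,0)=3418 g(14,2)=3002 g(14,4)=2002 g(14,6)=1001 g(14,8)=364 g(14,10)=91 g(14,12)=14 g(14,14)=1
t=15: g(15,-5)=1638 g(15,-3)=4550 g(15,-1)=6330 g(15,1)=6420 g(15,3)=5004 g(15,5)=3003 g(15,7)=1365 g(15,9)=455 g(15,11)=105 g(15,13)=15 g(15,15)=1
t=16: g(16,-4)=6188 g(16,-2)=10880 g(16,0)=12750 g(16,2)=11424 g(16,4)=8007 g(16,6)=4368 g(16,8)=1820 g(16,10)=560 g(16,12)=120 g(16,14)=16 g(16,16)=1
t=17: g(17,-5)=6188 g(17,-3)=17068 g(17,-1)=23630 g(17,1)=24174 g(17,3)=19431 g(17,5)=12375 g(17,7)=6188 g(17,9)=2380 g(17,11)=680 g(17,13)=136 g(17,15)=17 g(17,17)=1
t=18: g(18,-4)=23256 g(18,-2)=40698 g(18,0)=47804 g(18,2)=43605 g(18,4)=31806 g(18,6)=18563 g(18,8)=8568 g(18,10)=3060 g(18,12)=816 g(18,14)=153 g(18,16)=18 g(18,18)=1
t=19: g(19,-5)=23256 g(19,-3)=63954 g(19,-1)=88502 g(19,1)=91409 g(19,3)=75411 g(19,5)=50369 g(19,7)=27131 g(19,9)=11628 g(19,11)=3876 g(19,13)=969 g(19,15)=171 g(19,17)=19 g(19,19)=1
t=20: g(20,-4)=87210 g(20,-2)=152456 g(20,0)=179911 g(20,2)=166820 g(20,4)=125780 g(20,6)=77500 g(20,8)=38759 g(20,10)=15504 g(20,12)=4845 g(20,14)=1140 g(20,16)=190 g(20,18)=20 g(20,20)=1
t=21: g(21,-5)=87210 g(21,-3)=239666 g(21,-1)=332367 g(21,1)=346731 g(21,3)=292600 g(21,5)=203280 g(21,7)=116259 g(21,9)=54263 g(21,11)=20349 g(21,13)=5985 g(21,15)=1330 g(21,17)=210 g(21,19)=21 g(21,21)=1
t=22: g(22,-4)=326876 g(22,-2)=572033 g(22,0)=679098 g(22,2)=639331 g(22,4)=495880 g(22,6)=319539 g(22,8)=170522 g(22,10)=74612 g(22,12)=26334 g(22,14)=7315 g(22,16)=1540 g(22,18)=231 g(22,20)=22 g(22,22)=1
t=23: g(23,-5)=326876 g(23,-3)=898909 g(23,-1)=1251131 g(23,1)=1318429 g(23,3)=1135211 g(23,5)=815419 g(23,7)=490061 g(23,9)=245134 g(23,11)=100946 g(23,13)=33649 g(23,15)=8855 g(23,17)=1771 g(23,19)=253 g(23,21)=23 g(23,23)=1
t=24: g(24,-4)=1225785 g(24,-2)=2150040 g(24,0)=2569560 g(24,2)=2453640 g(24,4)=1950630 g(24,6)=1305480 g(24,8)=735195 g(24,10)=346080 g(24,12)=134595 g(24,14)=42504 g(24,16)=10626 g(24,18)=2024 g(24,20)=276 g(24,22)=24 g(24,24)=1
t=25: g(25,-5)=1225785 g(25,-3)=3375825 g(25,-1)=4719600 g(25,1)=5023200 g(25,3)=4404270 g(25,5)=3256110 g(25,7)=2040675 g(25,9)=1081275 g(25,11)=480675 g(25,13)=177099 g(25,15)=53130 g(25,17)=12650 g(25,19)=2300 g(25,21)=300 g(25,23)=25 g(25,25)=1
t=26: g(26,-4)=4601610 g(26,-2)=8095425 g(26,0)=9742800 g(26,2)=9427470 g(26,4)=7660380 g(26,6)=5296785 g(26,8)=3121950 g(26,10)=1561950 g(26,12)=657774 g(26,14)=230229 g(26,16)=65780 g(26,18)=14950 g(26,20)=2600 g(26,22)=325 g(26,24)=26 g(26,26)=1
t=27: g(27,-5)=4601610 g(27,-3)=12697035 g(27,-1)=17838225 g(27,1)=19170270 g(27,3)=17087850 g(27,5)=12957165 g(27,7)=8418735 g(27,9)=4683900 g(27,11)=2219724 g(27,13)=888003 g(27,15)=296009 g(27,17)=80730 g(27,19)=17550 g(27,21)=2925 g(27,23)=351 g(27,25)=27 g(27,27)=1
Paths never hitting -6: Σ_s g(27,s) = 100960110
Paths hitting -6: 2^27 - 100960110 = 33257618
P = 33257618/134217728 = 16628809/67108864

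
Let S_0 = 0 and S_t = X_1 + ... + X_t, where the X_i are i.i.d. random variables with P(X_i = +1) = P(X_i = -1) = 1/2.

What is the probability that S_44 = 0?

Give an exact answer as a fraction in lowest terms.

Answer: 263012370465/2199023255552

Derivation:
To return to 0 after 44 steps: need exactly 22 steps of +1 and 22 of -1.
Favorable paths: C(44,22) = 2104098963720
Total paths: 2^44 = 17592186044416
P = 2104098963720/17592186044416 = 263012370465/2199023255552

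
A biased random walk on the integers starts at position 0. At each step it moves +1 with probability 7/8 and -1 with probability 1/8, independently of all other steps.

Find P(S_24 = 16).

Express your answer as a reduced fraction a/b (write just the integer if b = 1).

To reach position 16 after 24 steps: need 20 steps of +1 and 4 steps of -1.
Number of such sequences: C(24,20) = 10626
Each has probability (7/8)^20 · (1/8)^4 = 79792266297612001/4722366482869645213696
P = 10626 · 79792266297612001/4722366482869645213696 = 423936310839212561313/2361183241434822606848

Answer: 423936310839212561313/2361183241434822606848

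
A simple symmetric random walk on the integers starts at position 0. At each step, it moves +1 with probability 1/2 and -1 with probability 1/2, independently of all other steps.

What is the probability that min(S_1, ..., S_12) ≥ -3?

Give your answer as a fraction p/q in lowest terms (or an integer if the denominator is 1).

Let f(t,s) = #length-t paths at position s with S_1..S_t all ≥ -3.
f(t,s) = f(t-1,s-1) + f(t-1,s+1) for s ≥ -3; f(t,s) = 0 for s < -3.
t=0: f(0,0)=1
t=1: f(1,-1)=1 f(1,1)=1
t=2: f(2,-2)=1 f(2,0)=2 f(2,2)=1
t=3: f(3,-3)=1 f(3,-1)=3 f(3,1)=3 f(3,3)=1
t=4: f(4,-2)=4 f(4,0)=6 f(4,2)=4 f(4,4)=1
t=5: f(5,-3)=4 f(5,-1)=10 f(5,1)=10 f(5,3)=5 f(5,5)=1
t=6: f(6,-2)=14 f(6,0)=20 f(6,2)=15 f(6,4)=6 f(6,6)=1
t=7: f(7,-3)=14 f(7,-1)=34 f(7,1)=35 f(7,3)=21 f(7,5)=7 f(7,7)=1
t=8: f(8,-2)=48 f(8,0)=69 f(8,2)=56 f(8,4)=28 f(8,6)=8 f(8,8)=1
t=9: f(9,-3)=48 f(9,-1)=117 f(9,1)=125 f(9,3)=84 f(9,5)=36 f(9,7)=9 f(9,9)=1
t=10: f(10,-2)=165 f(10,0)=242 f(10,2)=209 f(10,4)=120 f(10,6)=45 f(10,8)=10 f(10,10)=1
t=11: f(11,-3)=165 f(11,-1)=407 f(11,1)=451 f(11,3)=329 f(11,5)=165 f(11,7)=55 f(11,9)=11 f(11,11)=1
t=12: f(12,-2)=572 f(12,0)=858 f(12,2)=780 f(12,4)=494 f(12,6)=220 f(12,8)=66 f(12,10)=12 f(12,12)=1
Σ_s f(12,s) = 3003
P = 3003/4096 = 3003/4096

Answer: 3003/4096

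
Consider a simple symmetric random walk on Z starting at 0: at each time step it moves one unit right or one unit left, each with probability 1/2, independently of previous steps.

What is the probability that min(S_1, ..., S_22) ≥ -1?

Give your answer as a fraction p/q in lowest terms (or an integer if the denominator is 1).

Answer: 676039/2097152

Derivation:
Let f(t,s) = #length-t paths at position s with S_1..S_t all ≥ -1.
f(t,s) = f(t-1,s-1) + f(t-1,s+1) for s ≥ -1; f(t,s) = 0 for s < -1.
t=0: f(0,0)=1
t=1: f(1,-1)=1 f(1,1)=1
t=2: f(2,0)=2 f(2,2)=1
t=3: f(3,-1)=2 f(3,1)=3 f(3,3)=1
t=4: f(4,0)=5 f(4,2)=4 f(4,4)=1
t=5: f(5,-1)=5 f(5,1)=9 f(5,3)=5 f(5,5)=1
t=6: f(6,0)=14 f(6,2)=14 f(6,4)=6 f(6,6)=1
t=7: f(7,-1)=14 f(7,1)=28 f(7,3)=20 f(7,5)=7 f(7,7)=1
t=8: f(8,0)=42 f(8,2)=48 f(8,4)=27 f(8,6)=8 f(8,8)=1
t=9: f(9,-1)=42 f(9,1)=90 f(9,3)=75 f(9,5)=35 f(9,7)=9 f(9,9)=1
t=10: f(10,0)=132 f(10,2)=165 f(10,4)=110 f(10,6)=44 f(10,8)=10 f(10,10)=1
t=11: f(11,-1)=132 f(11,1)=297 f(11,3)=275 f(11,5)=154 f(11,7)=54 f(11,9)=11 f(11,11)=1
t=12: f(12,0)=429 f(12,2)=572 f(12,4)=429 f(12,6)=208 f(12,8)=65 f(12,10)=12 f(12,12)=1
t=13: f(13,-1)=429 f(13,1)=1001 f(13,3)=1001 f(13,5)=637 f(13,7)=273 f(13,9)=77 f(13,11)=13 f(13,13)=1
t=14: f(14,0)=1430 f(14,2)=2002 f(14,4)=1638 f(14,6)=910 f(14,8)=350 f(14,10)=90 f(14,12)=14 f(14,14)=1
t=15: f(15,-1)=1430 f(15,1)=3432 f(15,3)=3640 f(15,5)=2548 f(15,7)=1260 f(15,9)=440 f(15,11)=104 f(15,13)=15 f(15,15)=1
t=16: f(16,0)=4862 f(16,2)=7072 f(16,4)=6188 f(16,6)=3808 f(16,8)=1700 f(16,10)=544 f(16,12)=119 f(16,14)=16 f(16,16)=1
t=17: f(17,-1)=4862 f(17,1)=11934 f(17,3)=13260 f(17,5)=9996 f(17,7)=5508 f(17,9)=2244 f(17,11)=663 f(17,13)=135 f(17,15)=17 f(17,17)=1
t=18: f(18,0)=16796 f(18,2)=25194 f(18,4)=23256 f(18,6)=15504 f(18,8)=7752 f(18,10)=2907 f(18,12)=798 f(18,14)=152 f(18,16)=18 f(18,18)=1
t=19: f(19,-1)=16796 f(19,1)=41990 f(19,3)=48450 f(19,5)=38760 f(19,7)=23256 f(19,9)=10659 f(19,11)=3705 f(19,13)=950 f(19,15)=170 f(19,17)=19 f(19,19)=1
t=20: f(20,0)=58786 f(20,2)=90440 f(20,4)=87210 f(20,6)=62016 f(20,8)=33915 f(20,10)=14364 f(20,12)=4655 f(20,14)=1120 f(20,16)=189 f(20,18)=20 f(20,20)=1
t=21: f(21,-1)=58786 f(21,1)=149226 f(21,3)=177650 f(21,5)=149226 f(21,7)=95931 f(21,9)=48279 f(21,11)=19019 f(21,13)=5775 f(21,15)=1309 f(21,17)=209 f(21,19)=21 f(21,21)=1
t=22: f(22,0)=208012 f(22,2)=326876 f(22,4)=326876 f(22,6)=245157 f(22,8)=144210 f(22,10)=67298 f(22,12)=24794 f(22,14)=7084 f(22,16)=1518 f(22,18)=230 f(22,20)=22 f(22,22)=1
Σ_s f(22,s) = 1352078
P = 1352078/4194304 = 676039/2097152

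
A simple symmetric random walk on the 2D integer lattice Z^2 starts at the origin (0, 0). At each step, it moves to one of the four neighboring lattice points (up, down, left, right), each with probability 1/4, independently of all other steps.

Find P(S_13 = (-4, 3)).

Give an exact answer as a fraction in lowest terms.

Answer: 61347/8388608

Derivation:
Let h be the number of horizontal steps (so 13-h are vertical). To end at (-4,3) need (h-4)/2 right-steps and ((13-h)+3)/2 up-steps.
Sum over h with 4 ≤ h ≤ 10, h ≡ 0 (mod 2), 13-h ≡ 1 (mod 2):
h=4: C(13,4)·C(4,0)·C(9,6) = 715·1·84 = 60060
h=6: C(13,6)·C(6,1)·C(7,5) = 1716·6·21 = 216216
h=8: C(13,8)·C(8,2)·C(5,4) = 1287·28·5 = 180180
h=10: C(13,10)·C(10,3)·C(3,3) = 286·120·1 = 34320
Total favorable: 490776
Total paths: 4^13 = 67108864
P = 490776/67108864 = 61347/8388608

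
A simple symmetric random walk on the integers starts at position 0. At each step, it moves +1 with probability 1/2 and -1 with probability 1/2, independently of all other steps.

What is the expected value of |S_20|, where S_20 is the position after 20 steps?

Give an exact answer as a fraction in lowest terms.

S_20 takes values m ≡ 0 (mod 2) with |m| ≤ 20; P(S_20=m) = C(20,(20+m)/2)/2^20.
Total paths: 2^20 = 1048576
Distribution: P(S=-20)=1/1048576, P(S=-18)=20/1048576, P(S=-16)=190/1048576, P(S=-14)=1140/1048576, P(S=-12)=4845/1048576, P(S=-10)=15504/1048576, P(S=-8)=38760/1048576, P(S=-6)=77520/1048576, P(S=-4)=125970/1048576, P(S=-2)=167960/1048576, P(S=0)=184756/1048576, P(S=2)=167960/1048576, P(S=4)=125970/1048576, P(S=6)=77520/1048576, P(S=8)=38760/1048576, P(S=10)=15504/1048576, P(S=12)=4845/1048576, P(S=14)=1140/1048576, P(S=16)=190/1048576, P(S=18)=20/1048576, P(S=20)=1/1048576
E[|S_20|] = Σ_m |m|·P(S_20=m) = 3695120/1048576 = 230945/65536

Answer: 230945/65536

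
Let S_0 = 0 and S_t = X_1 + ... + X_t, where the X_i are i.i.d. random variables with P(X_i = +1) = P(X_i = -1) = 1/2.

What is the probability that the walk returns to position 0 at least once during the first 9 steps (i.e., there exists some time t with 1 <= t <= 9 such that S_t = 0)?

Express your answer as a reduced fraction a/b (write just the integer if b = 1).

Answer: 93/128

Derivation:
Count via complement. Let g(t,s) = #length-t paths at position s with S_1..S_t all ≠ 0.
g(t,s) = g(t-1,s-1) + g(t-1,s+1) for s ≠ 0; g(t,0) = 0.
t=0: g(0,0)=1
t=1: g(1,-1)=1 g(1,1)=1
t=2: g(2,-2)=1 g(2,2)=1
t=3: g(3,-3)=1 g(3,-1)=1 g(3,1)=1 g(3,3)=1
t=4: g(4,-4)=1 g(4,-2)=2 g(4,2)=2 g(4,4)=1
t=5: g(5,-5)=1 g(5,-3)=3 g(5,-1)=2 g(5,1)=2 g(5,3)=3 g(5,5)=1
t=6: g(6,-6)=1 g(6,-4)=4 g(6,-2)=5 g(6,2)=5 g(6,4)=4 g(6,6)=1
t=7: g(7,-7)=1 g(7,-5)=5 g(7,-3)=9 g(7,-1)=5 g(7,1)=5 g(7,3)=9 g(7,5)=5 g(7,7)=1
t=8: g(8,-8)=1 g(8,-6)=6 g(8,-4)=14 g(8,-2)=14 g(8,2)=14 g(8,4)=14 g(8,6)=6 g(8,8)=1
t=9: g(9,-9)=1 g(9,-7)=7 g(9,-5)=20 g(9,-3)=28 g(9,-1)=14 g(9,1)=14 g(9,3)=28 g(9,5)=20 g(9,7)=7 g(9,9)=1
Paths never hitting 0: Σ_s g(9,s) = 140
Paths hitting 0: 2^9 - 140 = 372
P = 372/512 = 93/128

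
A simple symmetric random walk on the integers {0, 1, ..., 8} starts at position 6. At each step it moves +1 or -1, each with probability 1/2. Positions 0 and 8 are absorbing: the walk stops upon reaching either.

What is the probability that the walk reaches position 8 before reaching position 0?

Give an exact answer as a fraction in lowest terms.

Answer: 3/4

Derivation:
Symmetric walk (p = 1/2): the harmonic-function argument gives P(hit 8 before 0 | start at 6) = a/N.
P = 6/8 = 3/4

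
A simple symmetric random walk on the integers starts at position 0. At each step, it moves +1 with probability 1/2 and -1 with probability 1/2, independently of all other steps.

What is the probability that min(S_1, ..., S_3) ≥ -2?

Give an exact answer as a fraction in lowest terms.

Let f(t,s) = #length-t paths at position s with S_1..S_t all ≥ -2.
f(t,s) = f(t-1,s-1) + f(t-1,s+1) for s ≥ -2; f(t,s) = 0 for s < -2.
t=0: f(0,0)=1
t=1: f(1,-1)=1 f(1,1)=1
t=2: f(2,-2)=1 f(2,0)=2 f(2,2)=1
t=3: f(3,-1)=3 f(3,1)=3 f(3,3)=1
Σ_s f(3,s) = 7
P = 7/8 = 7/8

Answer: 7/8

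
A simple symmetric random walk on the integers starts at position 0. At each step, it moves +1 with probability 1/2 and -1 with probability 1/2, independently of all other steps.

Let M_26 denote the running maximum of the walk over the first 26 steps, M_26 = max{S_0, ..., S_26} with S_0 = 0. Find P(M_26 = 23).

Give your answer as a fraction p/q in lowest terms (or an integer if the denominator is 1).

Answer: 13/33554432

Derivation:
Let M_26 = max(S_0,...,S_26). Use the reflection principle: for j ≥ 1, #{paths with M_26 ≥ j} = #{S_26 ≥ j} + #{S_26 ≥ j+1}.
By reflection, #{M_26 ≥ 23} = #{S_26 ≥ 23} + #{S_26 ≥ 24} = 27 + 27 = 54.
#{M_26 ≥ 24} = #{S_26 ≥ 24} + #{S_26 ≥ 25} = 27 + 1 = 28.
#{M_26 = 23} = 54 - 28 = 26.
P(M_26 = 23) = 26/67108864 = 13/33554432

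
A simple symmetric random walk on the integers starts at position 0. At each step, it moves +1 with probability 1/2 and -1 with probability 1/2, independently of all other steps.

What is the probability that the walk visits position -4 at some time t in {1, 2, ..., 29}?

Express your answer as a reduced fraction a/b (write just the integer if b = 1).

Answer: 123012781/268435456

Derivation:
Count via complement. Let g(t,s) = #length-t paths at position s with S_1..S_t all ≠ -4.
g(t,s) = g(t-1,s-1) + g(t-1,s+1) for s ≠ -4; g(t,-4) = 0.
t=0: g(0,0)=1
t=1: g(1,-1)=1 g(1,1)=1
t=2: g(2,-2)=1 g(2,0)=2 g(2,2)=1
t=3: g(3,-3)=1 g(3,-1)=3 g(3,1)=3 g(3,3)=1
t=4: g(4,-2)=4 g(4,0)=6 g(4,2)=4 g(4,4)=1
t=5: g(5,-3)=4 g(5,-1)=10 g(5,1)=10 g(5,3)=5 g(5,5)=1
t=6: g(6,-2)=14 g(6,0)=20 g(6,2)=15 g(6,4)=6 g(6,6)=1
t=7: g(7,-3)=14 g(7,-1)=34 g(7,1)=35 g(7,3)=21 g(7,5)=7 g(7,7)=1
t=8: g(8,-2)=48 g(8,0)=69 g(8,2)=56 g(8,4)=28 g(8,6)=8 g(8,8)=1
t=9: g(9,-3)=48 g(9,-1)=117 g(9,1)=125 g(9,3)=84 g(9,5)=36 g(9,7)=9 g(9,9)=1
t=10: g(10,-2)=165 g(10,0)=242 g(10,2)=209 g(10,4)=120 g(10,6)=45 g(10,8)=10 g(10,10)=1
t=11: g(11,-3)=165 g(11,-1)=407 g(11,1)=451 g(11,3)=329 g(11,5)=165 g(11,7)=55 g(11,9)=11 g(11,11)=1
t=12: g(12,-2)=572 g(12,0)=858 g(12,2)=780 g(12,4)=494 g(12,6)=220 g(12,8)=66 g(12,10)=12 g(12,12)=1
t=13: g(13,-3)=572 g(13,-1)=1430 g(13,1)=1638 g(13,3)=1274 g(13,5)=714 g(13,7)=286 g(13,9)=78 g(13,11)=13 g(13,13)=1
t=14: g(14,-2)=2002 g(14,0)=3068 g(14,2)=2912 g(14,4)=1988 g(14,6)=1000 g(14,8)=364 g(14,10)=91 g(14,12)=14 g(14,14)=1
t=15: g(15,-3)=2002 g(15,-1)=5070 g(15,1)=5980 g(15,3)=4900 g(15,5)=2988 g(15,7)=1364 g(15,9)=455 g(15,11)=105 g(15,13)=15 g(15,15)=1
t=16: g(16,-2)=7072 g(16,0)=11050 g(16,2)=10880 g(16,4)=7888 g(16,6)=4352 g(16,8)=1819 g(16,10)=560 g(16,12)=120 g(16,14)=16 g(16,16)=1
t=17: g(17,-3)=7072 g(17,-1)=18122 g(17,1)=21930 g(17,3)=18768 g(17,5)=12240 g(17,7)=6171 g(17,9)=2379 g(17,11)=680 g(17,13)=136 g(17,15)=17 g(17,17)=1
t=18: g(18,-2)=25194 g(18,0)=40052 g(18,2)=40698 g(18,4)=31008 g(18,6)=18411 g(18,8)=8550 g(18,10)=3059 g(18,12)=816 g(18,14)=153 g(18,16)=18 g(18,18)=1
t=19: g(19,-3)=25194 g(19,-1)=65246 g(19,1)=80750 g(19,3)=71706 g(19,5)=49419 g(19,7)=26961 g(19,9)=11609 g(19,11)=3875 g(19,13)=969 g(19,15)=171 g(19,17)=19 g(19,19)=1
t=20: g(20,-2)=90440 g(20,0)=145996 g(20,2)=152456 g(20,4)=121125 g(20,6)=76380 g(20,8)=38570 g(20,10)=15484 g(20,12)=4844 g(20,14)=1140 g(20,16)=190 g(20,18)=20 g(20,20)=1
t=21: g(21,-3)=90440 g(21,-1)=236436 g(21,1)=298452 g(21,3)=273581 g(21,5)=197505 g(21,7)=114950 g(21,9)=54054 g(21,11)=20328 g(21,13)=5984 g(21,15)=1330 g(21,17)=210 g(21,19)=21 g(21,21)=1
t=22: g(22,-2)=326876 g(22,0)=534888 g(22,2)=572033 g(22,4)=471086 g(22,6)=312455 g(22,8)=169004 g(22,10)=74382 g(22,12)=26312 g(22,14)=7314 g(22,16)=1540 g(22,18)=231 g(22,20)=22 g(22,22)=1
t=23: g(23,-3)=326876 g(23,-1)=861764 g(23,1)=1106921 g(23,3)=1043119 g(23,5)=783541 g(23,7)=481459 g(23,9)=243386 g(23,11)=100694 g(23,13)=33626 g(23,15)=8854 g(23,17)=1771 g(23,19)=253 g(23,21)=23 g(23,23)=1
t=24: g(24,-2)=1188640 g(24,0)=1968685 g(24,2)=2150040 g(24,4)=1826660 g(24,6)=1265000 g(24,8)=724845 g(24,10)=344080 g(24,12)=134320 g(24,14)=42480 g(24,16)=10625 g(24,18)=2024 g(24,20)=276 g(24,22)=24 g(24,24)=1
t=25: g(25,-3)=1188640 g(25,-1)=3157325 g(25,1)=4118725 g(25,3)=3976700 g(25,5)=3091660 g(25,7)=1989845 g(25,9)=1068925 g(25,11)=478400 g(25,13)=176800 g(25,15)=53105 g(25,17)=12649 g(25,19)=2300 g(25,21)=300 g(25,23)=25 g(25,25)=1
t=26: g(26,-2)=4345965 g(26,0)=7276050 g(26,2)=8095425 g(26,4)=7068360 g(26,6)=5081505 g(26,8)=3058770 g(26,10)=1547325 g(26,12)=655200 g(26,14)=229905 g(26,16)=65754 g(26,18)=14949 g(26,20)=2600 g(26,22)=325 g(26,24)=26 g(26,26)=1
t=27: g(27,-3)=4345965 g(27,-1)=11622015 g(27,1)=15371475 g(27,3)=15163785 g(27,5)=12149865 g(27,7)=8140275 g(27,9)=4606095 g(27,11)=2202525 g(27,13)=885105 g(27,15)=295659 g(27,17)=80703 g(27,19)=17549 g(27,21)=2925 g(27,23)=351 g(27,25)=27 g(27,27)=1
t=28: g(28,-2)=15967980 g(28,0)=26993490 g(28,2)=30535260 g(28,4)=27313650 g(28,6)=20290140 g(28,8)=12746370 g(28,10)=6808620 g(28,12)=3087630 g(28,14)=1180764 g(28,16)=376362 g(28,18)=98252 g(28,20)=20474 g(28,22)=3276 g(28,24)=378 g(28,26)=28 g(28,28)=1
t=29: g(29,-3)=15967980 g(29,-1)=42961470 g(29,1)=57528750 g(29,3)=57848910 g(29,5)=47603790 g(29,7)=33036510 g(29,9)=19554990 g(29,11)=9896250 g(29,13)=4268394 g(29,15)=1557126 g(29,17)=474614 g(29,19)=118726 g(29,21)=23750 g(29,23)=3654 g(29,25)=406 g(29,27)=29 g(29,29)=1
Paths never hitting -4: Σ_s g(29,s) = 290845350
Paths hitting -4: 2^29 - 290845350 = 246025562
P = 246025562/536870912 = 123012781/268435456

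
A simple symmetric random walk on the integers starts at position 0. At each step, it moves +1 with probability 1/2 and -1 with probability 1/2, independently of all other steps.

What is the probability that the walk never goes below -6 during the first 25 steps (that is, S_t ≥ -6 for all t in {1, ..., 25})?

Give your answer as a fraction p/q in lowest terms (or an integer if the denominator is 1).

Answer: 27895895/33554432

Derivation:
Let f(t,s) = #length-t paths at position s with S_1..S_t all ≥ -6.
f(t,s) = f(t-1,s-1) + f(t-1,s+1) for s ≥ -6; f(t,s) = 0 for s < -6.
t=0: f(0,0)=1
t=1: f(1,-1)=1 f(1,1)=1
t=2: f(2,-2)=1 f(2,0)=2 f(2,2)=1
t=3: f(3,-3)=1 f(3,-1)=3 f(3,1)=3 f(3,3)=1
t=4: f(4,-4)=1 f(4,-2)=4 f(4,0)=6 f(4,2)=4 f(4,4)=1
t=5: f(5,-5)=1 f(5,-3)=5 f(5,-1)=10 f(5,1)=10 f(5,3)=5 f(5,5)=1
t=6: f(6,-6)=1 f(6,-4)=6 f(6,-2)=15 f(6,0)=20 f(6,2)=15 f(6,4)=6 f(6,6)=1
t=7: f(7,-5)=7 f(7,-3)=21 f(7,-1)=35 f(7,1)=35 f(7,3)=21 f(7,5)=7 f(7,7)=1
t=8: f(8,-6)=7 f(8,-4)=28 f(8,-2)=56 f(8,0)=70 f(8,2)=56 f(8,4)=28 f(8,6)=8 f(8,8)=1
t=9: f(9,-5)=35 f(9,-3)=84 f(9,-1)=126 f(9,1)=126 f(9,3)=84 f(9,5)=36 f(9,7)=9 f(9,9)=1
t=10: f(10,-6)=35 f(10,-4)=119 f(10,-2)=210 f(10,0)=252 f(10,2)=210 f(10,4)=120 f(10,6)=45 f(10,8)=10 f(10,10)=1
t=11: f(11,-5)=154 f(11,-3)=329 f(11,-1)=462 f(11,1)=462 f(11,3)=330 f(11,5)=165 f(11,7)=55 f(11,9)=11 f(11,11)=1
t=12: f(12,-6)=154 f(12,-4)=483 f(12,-2)=791 f(12,0)=924 f(12,2)=792 f(12,4)=495 f(12,6)=220 f(12,8)=66 f(12,10)=12 f(12,12)=1
t=13: f(13,-5)=637 f(13,-3)=1274 f(13,-1)=1715 f(13,1)=1716 f(13,3)=1287 f(13,5)=715 f(13,7)=286 f(13,9)=78 f(13,11)=13 f(13,13)=1
t=14: f(14,-6)=637 f(14,-4)=1911 f(14,-2)=2989 f(14,0)=3431 f(14,2)=3003 f(14,4)=2002 f(14,6)=1001 f(14,8)=364 f(14,10)=91 f(14,12)=14 f(14,14)=1
t=15: f(15,-5)=2548 f(15,-3)=4900 f(15,-1)=6420 f(15,1)=6434 f(15,3)=5005 f(15,5)=3003 f(15,7)=1365 f(15,9)=455 f(15,11)=105 f(15,13)=15 f(15,15)=1
t=16: f(16,-6)=2548 f(16,-4)=7448 f(16,-2)=11320 f(16,0)=12854 f(16,2)=11439 f(16,4)=8008 f(16,6)=4368 f(16,8)=1820 f(16,10)=560 f(16,12)=120 f(16,14)=16 f(16,16)=1
t=17: f(17,-5)=9996 f(17,-3)=18768 f(17,-1)=24174 f(17,1)=24293 f(17,3)=19447 f(17,5)=12376 f(17,7)=6188 f(17,9)=2380 f(17,11)=680 f(17,13)=136 f(17,15)=17 f(17,17)=1
t=18: f(18,-6)=9996 f(18,-4)=28764 f(18,-2)=42942 f(18,0)=48467 f(18,2)=43740 f(18,4)=31823 f(18,6)=18564 f(18,8)=8568 f(18,10)=3060 f(18,12)=816 f(18,14)=153 f(18,16)=18 f(18,18)=1
t=19: f(19,-5)=38760 f(19,-3)=71706 f(19,-1)=91409 f(19,1)=92207 f(19,3)=75563 f(19,5)=50387 f(19,7)=27132 f(19,9)=11628 f(19,11)=3876 f(19,13)=969 f(19,15)=171 f(19,17)=19 f(19,19)=1
t=20: f(20,-6)=38760 f(20,-4)=110466 f(20,-2)=163115 f(20,0)=183616 f(20,2)=167770 f(20,4)=125950 f(20,6)=77519 f(20,8)=38760 f(20,10)=15504 f(20,12)=4845 f(20,14)=1140 f(20,16)=190 f(20,18)=20 f(20,20)=1
t=21: f(21,-5)=149226 f(21,-3)=273581 f(21,-1)=346731 f(21,1)=351386 f(21,3)=293720 f(21,5)=203469 f(21,7)=116279 f(21,9)=54264 f(21,11)=20349 f(21,13)=5985 f(21,15)=1330 f(21,17)=210 f(21,19)=21 f(21,21)=1
t=22: f(22,-6)=149226 f(22,-4)=422807 f(22,-2)=620312 f(22,0)=698117 f(22,2)=645106 f(22,4)=497189 f(22,6)=319748 f(22,8)=170543 f(22,10)=74613 f(22,12)=26334 f(22,14)=7315 f(22,16)=1540 f(22,18)=231 f(22,20)=22 f(22,22)=1
t=23: f(23,-5)=572033 f(23,-3)=1043119 f(23,-1)=1318429 f(23,1)=1343223 f(23,3)=1142295 f(23,5)=816937 f(23,7)=490291 f(23,9)=245156 f(23,11)=100947 f(23,13)=33649 f(23,15)=8855 f(23,17)=1771 f(23,19)=253 f(23,21)=23 f(23,23)=1
t=24: f(24,-6)=572033 f(24,-4)=1615152 f(24,-2)=2361548 f(24,0)=2661652 f(24,2)=2485518 f(24,4)=1959232 f(24,6)=1307228 f(24,8)=735447 f(24,10)=346103 f(24,12)=134596 f(24,14)=42504 f(24,16)=10626 f(24,18)=2024 f(24,20)=276 f(24,22)=24 f(24,24)=1
t=25: f(25,-5)=2187185 f(25,-3)=3976700 f(25,-1)=5023200 f(25,1)=5147170 f(25,3)=4444750 f(25,5)=3266460 f(25,7)=2042675 f(25,9)=1081550 f(25,11)=480699 f(25,13)=177100 f(25,15)=53130 f(25,17)=12650 f(25,19)=2300 f(25,21)=300 f(25,23)=25 f(25,25)=1
Σ_s f(25,s) = 27895895
P = 27895895/33554432 = 27895895/33554432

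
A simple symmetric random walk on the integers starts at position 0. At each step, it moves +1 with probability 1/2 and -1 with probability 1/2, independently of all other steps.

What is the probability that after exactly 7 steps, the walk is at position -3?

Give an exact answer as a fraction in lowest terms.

To reach position -3 after 7 steps: need 2 steps of +1 and 5 of -1.
Favorable paths: C(7,2) = 21
Total paths: 2^7 = 128
P = 21/128 = 21/128

Answer: 21/128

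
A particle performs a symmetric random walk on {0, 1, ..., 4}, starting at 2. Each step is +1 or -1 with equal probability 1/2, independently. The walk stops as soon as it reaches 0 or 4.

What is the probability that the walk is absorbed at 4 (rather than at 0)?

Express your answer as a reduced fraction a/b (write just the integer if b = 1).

Symmetric walk (p = 1/2): the harmonic-function argument gives P(hit 4 before 0 | start at 2) = a/N.
P = 2/4 = 1/2

Answer: 1/2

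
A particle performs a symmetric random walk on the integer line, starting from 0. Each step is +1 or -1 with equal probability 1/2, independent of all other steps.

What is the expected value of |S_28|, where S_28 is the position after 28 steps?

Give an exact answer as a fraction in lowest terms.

Answer: 35102025/8388608

Derivation:
S_28 takes values m ≡ 0 (mod 2) with |m| ≤ 28; P(S_28=m) = C(28,(28+m)/2)/2^28.
Total paths: 2^28 = 268435456
Distribution: P(S=-28)=1/268435456, P(S=-26)=28/268435456, P(S=-24)=378/268435456, P(S=-22)=3276/268435456, P(S=-20)=20475/268435456, P(S=-18)=98280/268435456, P(S=-16)=376740/268435456, P(S=-14)=1184040/268435456, P(S=-12)=3108105/268435456, P(S=-10)=6906900/268435456, P(S=-8)=13123110/268435456, P(S=-6)=21474180/268435456, P(S=-4)=30421755/268435456, P(S=-2)=37442160/268435456, P(S=0)=40116600/268435456, P(S=2)=37442160/268435456, P(S=4)=30421755/268435456, P(S=6)=21474180/268435456, P(S=8)=13123110/268435456, P(S=10)=6906900/268435456, P(S=12)=3108105/268435456, P(S=14)=1184040/268435456, P(S=16)=376740/268435456, P(S=18)=98280/268435456, P(S=20)=20475/268435456, P(S=22)=3276/268435456, P(S=24)=378/268435456, P(S=26)=28/268435456, P(S=28)=1/268435456
E[|S_28|] = Σ_m |m|·P(S_28=m) = 1123264800/268435456 = 35102025/8388608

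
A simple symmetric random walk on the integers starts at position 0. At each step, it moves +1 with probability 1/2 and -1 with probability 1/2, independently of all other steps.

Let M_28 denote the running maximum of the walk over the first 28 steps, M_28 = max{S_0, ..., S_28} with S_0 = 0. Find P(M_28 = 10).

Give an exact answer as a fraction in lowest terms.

Answer: 1726725/67108864

Derivation:
Let M_28 = max(S_0,...,S_28). Use the reflection principle: for j ≥ 1, #{paths with M_28 ≥ j} = #{S_28 ≥ j} + #{S_28 ≥ j+1}.
By reflection, #{M_28 ≥ 10} = #{S_28 ≥ 10} + #{S_28 ≥ 11} = 11698223 + 4791323 = 16489546.
#{M_28 ≥ 11} = #{S_28 ≥ 11} + #{S_28 ≥ 12} = 4791323 + 4791323 = 9582646.
#{M_28 = 10} = 16489546 - 9582646 = 6906900.
P(M_28 = 10) = 6906900/268435456 = 1726725/67108864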